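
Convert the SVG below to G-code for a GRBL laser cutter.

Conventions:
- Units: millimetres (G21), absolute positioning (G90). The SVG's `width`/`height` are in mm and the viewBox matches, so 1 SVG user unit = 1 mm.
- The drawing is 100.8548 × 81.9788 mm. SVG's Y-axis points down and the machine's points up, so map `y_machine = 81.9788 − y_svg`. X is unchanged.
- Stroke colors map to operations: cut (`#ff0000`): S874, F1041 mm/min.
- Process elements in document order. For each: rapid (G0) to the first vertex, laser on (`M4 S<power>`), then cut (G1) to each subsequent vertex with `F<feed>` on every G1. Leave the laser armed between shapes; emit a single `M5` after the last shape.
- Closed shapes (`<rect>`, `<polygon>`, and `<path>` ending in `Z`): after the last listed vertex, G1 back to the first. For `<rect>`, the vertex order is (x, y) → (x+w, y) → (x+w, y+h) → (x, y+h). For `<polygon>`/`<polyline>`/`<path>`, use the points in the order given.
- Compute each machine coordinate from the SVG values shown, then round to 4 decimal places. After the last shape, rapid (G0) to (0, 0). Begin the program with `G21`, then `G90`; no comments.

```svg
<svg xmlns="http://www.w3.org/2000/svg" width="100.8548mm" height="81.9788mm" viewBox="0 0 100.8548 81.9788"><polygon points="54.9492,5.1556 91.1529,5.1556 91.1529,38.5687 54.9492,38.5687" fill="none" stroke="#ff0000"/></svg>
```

Since the viewBox matches the mm dimensions, user units are millimetres directly. The only transform is the Y-flip y_m = 81.9788 − y_svg.

Shape 1 is a rectangle drawn with `<polygon>`. Its stroke #ff0000 means cut at S874, F1041. After flipping Y the toolpath is (54.9492,76.8232) → (91.1529,76.8232) → (91.1529,43.4101) → (54.9492,43.4101) → (54.9492,76.8232), returning to the start.

G21
G90
G0 X54.9492 Y76.8232
M4 S874
G1 X91.1529 Y76.8232 F1041
G1 X91.1529 Y43.4101 F1041
G1 X54.9492 Y43.4101 F1041
G1 X54.9492 Y76.8232 F1041
M5
G0 X0.0000 Y0.0000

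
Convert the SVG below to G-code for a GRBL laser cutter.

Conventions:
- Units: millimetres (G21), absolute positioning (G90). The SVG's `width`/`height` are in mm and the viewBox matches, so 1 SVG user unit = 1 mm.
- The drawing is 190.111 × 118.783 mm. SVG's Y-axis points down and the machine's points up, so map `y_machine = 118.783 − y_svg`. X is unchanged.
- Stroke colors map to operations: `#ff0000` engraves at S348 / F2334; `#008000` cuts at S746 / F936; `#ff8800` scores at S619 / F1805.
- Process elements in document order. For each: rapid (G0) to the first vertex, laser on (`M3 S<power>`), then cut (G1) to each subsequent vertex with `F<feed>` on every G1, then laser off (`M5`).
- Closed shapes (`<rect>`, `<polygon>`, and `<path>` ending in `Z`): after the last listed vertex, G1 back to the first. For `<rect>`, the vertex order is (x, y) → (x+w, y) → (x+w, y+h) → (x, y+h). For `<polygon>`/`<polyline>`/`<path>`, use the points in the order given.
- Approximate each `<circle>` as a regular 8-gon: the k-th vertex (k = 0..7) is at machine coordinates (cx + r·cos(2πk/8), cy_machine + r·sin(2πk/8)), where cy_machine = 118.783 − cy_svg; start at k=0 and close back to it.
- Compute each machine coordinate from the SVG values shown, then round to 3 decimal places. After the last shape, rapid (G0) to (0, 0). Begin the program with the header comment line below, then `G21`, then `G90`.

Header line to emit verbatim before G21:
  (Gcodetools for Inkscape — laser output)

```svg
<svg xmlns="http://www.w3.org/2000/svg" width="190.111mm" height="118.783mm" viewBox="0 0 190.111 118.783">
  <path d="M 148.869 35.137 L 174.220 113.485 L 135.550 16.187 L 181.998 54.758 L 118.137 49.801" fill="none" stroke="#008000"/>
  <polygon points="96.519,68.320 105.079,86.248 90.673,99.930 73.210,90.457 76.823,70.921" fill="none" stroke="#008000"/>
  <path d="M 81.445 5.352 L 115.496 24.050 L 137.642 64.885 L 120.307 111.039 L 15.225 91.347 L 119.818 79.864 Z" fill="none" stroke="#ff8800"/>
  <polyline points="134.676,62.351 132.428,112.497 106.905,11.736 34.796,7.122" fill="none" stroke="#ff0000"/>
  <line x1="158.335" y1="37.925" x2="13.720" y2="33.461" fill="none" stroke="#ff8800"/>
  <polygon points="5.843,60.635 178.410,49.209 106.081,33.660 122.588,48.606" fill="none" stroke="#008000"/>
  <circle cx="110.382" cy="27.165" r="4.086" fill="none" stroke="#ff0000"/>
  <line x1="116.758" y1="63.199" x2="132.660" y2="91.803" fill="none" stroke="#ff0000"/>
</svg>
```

(Gcodetools for Inkscape — laser output)
G21
G90
G0 X148.869 Y83.646
M3 S746
G1 X174.220 Y5.298 F936
G1 X135.550 Y102.596 F936
G1 X181.998 Y64.025 F936
G1 X118.137 Y68.982 F936
M5
G0 X96.519 Y50.463
M3 S746
G1 X105.079 Y32.535 F936
G1 X90.673 Y18.853 F936
G1 X73.210 Y28.326 F936
G1 X76.823 Y47.862 F936
G1 X96.519 Y50.463 F936
M5
G0 X81.445 Y113.431
M3 S619
G1 X115.496 Y94.733 F1805
G1 X137.642 Y53.898 F1805
G1 X120.307 Y7.744 F1805
G1 X15.225 Y27.436 F1805
G1 X119.818 Y38.919 F1805
G1 X81.445 Y113.431 F1805
M5
G0 X134.676 Y56.432
M3 S348
G1 X132.428 Y6.286 F2334
G1 X106.905 Y107.047 F2334
G1 X34.796 Y111.661 F2334
M5
G0 X158.335 Y80.858
M3 S619
G1 X13.720 Y85.322 F1805
M5
G0 X5.843 Y58.148
M3 S746
G1 X178.410 Y69.574 F936
G1 X106.081 Y85.123 F936
G1 X122.588 Y70.177 F936
G1 X5.843 Y58.148 F936
M5
G0 X114.468 Y91.618
M3 S348
G1 X113.271 Y94.507 F2334
G1 X110.382 Y95.704 F2334
G1 X107.493 Y94.507 F2334
G1 X106.296 Y91.618 F2334
G1 X107.493 Y88.729 F2334
G1 X110.382 Y87.532 F2334
G1 X113.271 Y88.729 F2334
G1 X114.468 Y91.618 F2334
M5
G0 X116.758 Y55.584
M3 S348
G1 X132.660 Y26.980 F2334
M5
G0 X0.000 Y0.000

Since the viewBox matches the mm dimensions, user units are millimetres directly. The only transform is the Y-flip y_m = 118.783 − y_svg.

Shape 1 is a open polyline drawn with `<path>`. Its stroke #008000 means cut at S746, F936. After flipping Y the toolpath is (148.869,83.646) → (174.220,5.298) → (135.550,102.596) → (181.998,64.025) → (118.137,68.982).

Shape 2 is a regular polygon drawn with `<polygon>`. Its stroke #008000 means cut at S746, F936. After flipping Y the toolpath is (96.519,50.463) → (105.079,32.535) → (90.673,18.853) → (73.210,28.326) → (76.823,47.862) → (96.519,50.463), returning to the start.

Shape 3 is a closed polygon drawn with `<path>`. Its stroke #ff8800 means score at S619, F1805. After flipping Y the toolpath is (81.445,113.431) → (115.496,94.733) → (137.642,53.898) → (120.307,7.744) → (15.225,27.436) → (119.818,38.919) → (81.445,113.431), returning to the start.

Shape 4 is a open polyline drawn with `<polyline>`. Its stroke #ff0000 means engrave at S348, F2334. After flipping Y the toolpath is (134.676,56.432) → (132.428,6.286) → (106.905,107.047) → (34.796,111.661).

Shape 5 is a line segment drawn with `<line>`. Its stroke #ff8800 means score at S619, F1805. After flipping Y the toolpath is (158.335,80.858) → (13.720,85.322).

Shape 6 is a closed polygon drawn with `<polygon>`. Its stroke #008000 means cut at S746, F936. After flipping Y the toolpath is (5.843,58.148) → (178.410,69.574) → (106.081,85.123) → (122.588,70.177) → (5.843,58.148), returning to the start.

Shape 7 is a circle drawn with `<circle>`. Its stroke #ff0000 means engrave at S348, F2334. After flipping Y the toolpath is (114.468,91.618) → (113.271,94.507) → (110.382,95.704) → (107.493,94.507) → (106.296,91.618) → (107.493,88.729) → (110.382,87.532) → (113.271,88.729) → (114.468,91.618), returning to the start.

Shape 8 is a line segment drawn with `<line>`. Its stroke #ff0000 means engrave at S348, F2334. After flipping Y the toolpath is (116.758,55.584) → (132.660,26.980).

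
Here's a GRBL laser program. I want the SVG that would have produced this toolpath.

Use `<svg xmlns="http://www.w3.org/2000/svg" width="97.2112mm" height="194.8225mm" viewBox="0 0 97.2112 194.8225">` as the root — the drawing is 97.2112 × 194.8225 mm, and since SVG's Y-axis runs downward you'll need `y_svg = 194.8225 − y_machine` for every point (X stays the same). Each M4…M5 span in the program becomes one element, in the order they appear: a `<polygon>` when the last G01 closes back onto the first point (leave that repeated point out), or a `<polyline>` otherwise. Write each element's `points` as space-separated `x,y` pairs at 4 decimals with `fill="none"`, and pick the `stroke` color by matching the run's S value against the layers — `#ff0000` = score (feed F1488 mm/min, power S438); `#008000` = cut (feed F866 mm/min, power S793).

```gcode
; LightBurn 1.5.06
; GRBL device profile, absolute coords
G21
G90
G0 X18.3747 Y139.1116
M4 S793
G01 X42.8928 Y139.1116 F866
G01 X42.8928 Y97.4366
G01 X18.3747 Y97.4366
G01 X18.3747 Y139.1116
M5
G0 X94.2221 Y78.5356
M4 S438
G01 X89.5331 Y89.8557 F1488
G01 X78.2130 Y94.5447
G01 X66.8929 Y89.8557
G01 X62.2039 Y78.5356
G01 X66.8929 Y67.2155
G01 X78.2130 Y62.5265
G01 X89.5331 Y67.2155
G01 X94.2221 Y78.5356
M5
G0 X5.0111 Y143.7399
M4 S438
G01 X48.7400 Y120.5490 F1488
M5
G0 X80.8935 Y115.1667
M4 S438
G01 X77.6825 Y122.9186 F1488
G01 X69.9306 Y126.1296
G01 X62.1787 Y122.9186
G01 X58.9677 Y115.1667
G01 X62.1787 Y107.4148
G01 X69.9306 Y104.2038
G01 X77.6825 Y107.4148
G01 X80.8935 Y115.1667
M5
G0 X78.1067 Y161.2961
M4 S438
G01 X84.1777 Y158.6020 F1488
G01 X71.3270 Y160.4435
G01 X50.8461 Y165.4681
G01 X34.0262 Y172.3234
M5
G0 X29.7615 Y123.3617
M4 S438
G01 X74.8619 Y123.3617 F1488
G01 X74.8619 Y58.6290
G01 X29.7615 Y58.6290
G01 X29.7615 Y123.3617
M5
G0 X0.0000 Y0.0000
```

<svg xmlns="http://www.w3.org/2000/svg" width="97.2112mm" height="194.8225mm" viewBox="0 0 97.2112 194.8225">
  <polygon points="18.3747,55.7109 42.8928,55.7109 42.8928,97.3859 18.3747,97.3859" fill="none" stroke="#008000"/>
  <polygon points="94.2221,116.2869 89.5331,104.9668 78.2130,100.2778 66.8929,104.9668 62.2039,116.2869 66.8929,127.6070 78.2130,132.2960 89.5331,127.6070" fill="none" stroke="#ff0000"/>
  <polyline points="5.0111,51.0826 48.7400,74.2735" fill="none" stroke="#ff0000"/>
  <polygon points="80.8935,79.6558 77.6825,71.9039 69.9306,68.6929 62.1787,71.9039 58.9677,79.6558 62.1787,87.4077 69.9306,90.6187 77.6825,87.4077" fill="none" stroke="#ff0000"/>
  <polyline points="78.1067,33.5264 84.1777,36.2205 71.3270,34.3790 50.8461,29.3544 34.0262,22.4991" fill="none" stroke="#ff0000"/>
  <polygon points="29.7615,71.4608 74.8619,71.4608 74.8619,136.1935 29.7615,136.1935" fill="none" stroke="#ff0000"/>
</svg>

Machine Y-up, SVG Y-down with viewBox height 194.8225, so y_svg = 194.8225 − y_machine; X carries over.

Run 1: S793 ⇒ cut layer `#008000`. The run returns to its start, so emit a `<polygon>` with points (Y-flipped): 18.3747,55.7109 42.8928,55.7109 42.8928,97.3859 18.3747,97.3859.

Run 2: the run's S438 means `#ff0000` (score). The run returns to its start, so emit a `<polygon>` with points (Y-flipped): 94.2221,116.2869 89.5331,104.9668 78.2130,100.2778 66.8929,104.9668 62.2039,116.2869 66.8929,127.6070 78.2130,132.2960 89.5331,127.6070.

Run 3: power S438 maps to stroke `#ff0000` (score). The run is open, so emit a `<polyline>` with points (Y-flipped): 5.0111,51.0826 48.7400,74.2735.

Run 4: S438 ⇒ score layer `#ff0000`. The run returns to its start, so emit a `<polygon>` with points (Y-flipped): 80.8935,79.6558 77.6825,71.9039 69.9306,68.6929 62.1787,71.9039 58.9677,79.6558 62.1787,87.4077 69.9306,90.6187 77.6825,87.4077.

Run 5: the run's S438 means `#ff0000` (score). The run is open, so emit a `<polyline>` with points (Y-flipped): 78.1067,33.5264 84.1777,36.2205 71.3270,34.3790 50.8461,29.3544 34.0262,22.4991.

Run 6: the run's S438 means `#ff0000` (score). The run returns to its start, so emit a `<polygon>` with points (Y-flipped): 29.7615,71.4608 74.8619,71.4608 74.8619,136.1935 29.7615,136.1935.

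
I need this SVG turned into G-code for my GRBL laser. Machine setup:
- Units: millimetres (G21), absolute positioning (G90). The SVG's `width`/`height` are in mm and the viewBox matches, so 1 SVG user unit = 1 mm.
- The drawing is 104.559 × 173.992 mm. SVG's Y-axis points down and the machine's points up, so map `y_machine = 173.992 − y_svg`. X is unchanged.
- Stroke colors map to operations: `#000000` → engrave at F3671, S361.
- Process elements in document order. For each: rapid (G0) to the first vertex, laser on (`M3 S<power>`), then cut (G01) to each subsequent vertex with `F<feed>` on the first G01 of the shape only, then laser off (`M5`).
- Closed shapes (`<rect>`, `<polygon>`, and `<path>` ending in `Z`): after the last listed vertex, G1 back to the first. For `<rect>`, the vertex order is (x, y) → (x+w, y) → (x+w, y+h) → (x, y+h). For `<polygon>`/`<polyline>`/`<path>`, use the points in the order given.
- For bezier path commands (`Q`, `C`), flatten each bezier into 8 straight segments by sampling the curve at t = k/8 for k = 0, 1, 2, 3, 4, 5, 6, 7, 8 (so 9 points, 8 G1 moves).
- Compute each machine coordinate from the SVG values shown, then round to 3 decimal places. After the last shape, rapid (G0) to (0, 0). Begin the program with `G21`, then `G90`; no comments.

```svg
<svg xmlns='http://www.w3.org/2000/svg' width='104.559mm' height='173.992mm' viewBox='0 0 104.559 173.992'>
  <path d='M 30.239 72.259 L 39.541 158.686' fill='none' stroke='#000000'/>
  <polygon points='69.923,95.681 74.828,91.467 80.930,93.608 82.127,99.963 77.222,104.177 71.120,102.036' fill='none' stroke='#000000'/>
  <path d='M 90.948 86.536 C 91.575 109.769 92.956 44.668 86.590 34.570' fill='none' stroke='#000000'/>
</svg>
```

G21
G90
G0 X30.239 Y101.733
M3 S361
G01 X39.541 Y15.306 F3671
M5
G0 X69.923 Y78.311
M3 S361
G01 X74.828 Y82.525 F3671
G01 X80.930 Y80.384
G01 X82.127 Y74.029
G01 X77.222 Y69.815
G01 X71.120 Y71.956
G01 X69.923 Y78.311
M5
G0 X90.948 Y87.456
M3 S361
G01 X91.202 Y82.604 F3671
G01 X91.427 Y84.354
G01 X91.523 Y91.026
G01 X91.391 Y100.940
G01 X90.932 Y112.416
G01 X90.045 Y123.775
G01 X88.631 Y133.337
G01 X86.590 Y139.422
M5
G0 X0.000 Y0.000

1 u = 1 mm; y_m = 173.992 − y.

[1] `<path>` line segment, #000000→engrave S361 F3671: (30.239,101.733) → (39.541,15.306)

[2] `<polygon>` regular polygon, #000000→engrave S361 F3671: (69.923,78.311) → (74.828,82.525) → (80.930,80.384) → (82.127,74.029) → (77.222,69.815) → (71.120,71.956) → (69.923,78.311) (closed)

[3] `<path>` cubic bezier, #000000→engrave S361 F3671: (90.948,87.456) → (91.202,82.604) → (91.427,84.354) → (91.523,91.026) → (91.391,100.940) → (90.932,112.416) → (90.045,123.775) → (88.631,133.337) → (86.590,139.422)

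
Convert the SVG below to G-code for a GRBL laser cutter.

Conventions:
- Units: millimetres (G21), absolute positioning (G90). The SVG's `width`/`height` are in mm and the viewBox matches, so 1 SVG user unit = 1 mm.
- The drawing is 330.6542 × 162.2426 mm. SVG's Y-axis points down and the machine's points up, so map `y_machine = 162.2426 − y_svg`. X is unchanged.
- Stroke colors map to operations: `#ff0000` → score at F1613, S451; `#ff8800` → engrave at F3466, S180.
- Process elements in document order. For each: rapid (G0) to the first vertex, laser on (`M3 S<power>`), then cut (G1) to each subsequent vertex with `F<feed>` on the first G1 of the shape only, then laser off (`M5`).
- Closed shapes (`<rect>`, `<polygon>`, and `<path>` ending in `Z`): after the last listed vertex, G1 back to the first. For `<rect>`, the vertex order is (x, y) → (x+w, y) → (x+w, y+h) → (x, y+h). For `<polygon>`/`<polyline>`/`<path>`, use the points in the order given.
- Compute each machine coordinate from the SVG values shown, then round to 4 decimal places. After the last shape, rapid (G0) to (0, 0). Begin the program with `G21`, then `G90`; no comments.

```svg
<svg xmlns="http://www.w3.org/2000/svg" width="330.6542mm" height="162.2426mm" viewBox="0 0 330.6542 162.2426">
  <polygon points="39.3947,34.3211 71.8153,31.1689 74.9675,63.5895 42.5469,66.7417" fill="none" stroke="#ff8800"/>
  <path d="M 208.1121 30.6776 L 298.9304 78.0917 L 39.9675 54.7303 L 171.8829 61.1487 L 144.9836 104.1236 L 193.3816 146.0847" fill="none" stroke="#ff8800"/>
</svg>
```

G21
G90
G0 X39.3947 Y127.9215
M3 S180
G1 X71.8153 Y131.0737 F3466
G1 X74.9675 Y98.6531
G1 X42.5469 Y95.5009
G1 X39.3947 Y127.9215
M5
G0 X208.1121 Y131.5650
M3 S180
G1 X298.9304 Y84.1509 F3466
G1 X39.9675 Y107.5123
G1 X171.8829 Y101.0939
G1 X144.9836 Y58.1190
G1 X193.3816 Y16.1579
M5
G0 X0.0000 Y0.0000

Since the viewBox matches the mm dimensions, user units are millimetres directly. The only transform is the Y-flip y_m = 162.2426 − y_svg.

Shape 1 is a regular polygon drawn with `<polygon>`. Its stroke #ff8800 means engrave at S180, F3466. After flipping Y the toolpath is (39.3947,127.9215) → (71.8153,131.0737) → (74.9675,98.6531) → (42.5469,95.5009) → (39.3947,127.9215), returning to the start.

Shape 2 is a open polyline drawn with `<path>`. Its stroke #ff8800 means engrave at S180, F3466. After flipping Y the toolpath is (208.1121,131.5650) → (298.9304,84.1509) → (39.9675,107.5123) → (171.8829,101.0939) → (144.9836,58.1190) → (193.3816,16.1579).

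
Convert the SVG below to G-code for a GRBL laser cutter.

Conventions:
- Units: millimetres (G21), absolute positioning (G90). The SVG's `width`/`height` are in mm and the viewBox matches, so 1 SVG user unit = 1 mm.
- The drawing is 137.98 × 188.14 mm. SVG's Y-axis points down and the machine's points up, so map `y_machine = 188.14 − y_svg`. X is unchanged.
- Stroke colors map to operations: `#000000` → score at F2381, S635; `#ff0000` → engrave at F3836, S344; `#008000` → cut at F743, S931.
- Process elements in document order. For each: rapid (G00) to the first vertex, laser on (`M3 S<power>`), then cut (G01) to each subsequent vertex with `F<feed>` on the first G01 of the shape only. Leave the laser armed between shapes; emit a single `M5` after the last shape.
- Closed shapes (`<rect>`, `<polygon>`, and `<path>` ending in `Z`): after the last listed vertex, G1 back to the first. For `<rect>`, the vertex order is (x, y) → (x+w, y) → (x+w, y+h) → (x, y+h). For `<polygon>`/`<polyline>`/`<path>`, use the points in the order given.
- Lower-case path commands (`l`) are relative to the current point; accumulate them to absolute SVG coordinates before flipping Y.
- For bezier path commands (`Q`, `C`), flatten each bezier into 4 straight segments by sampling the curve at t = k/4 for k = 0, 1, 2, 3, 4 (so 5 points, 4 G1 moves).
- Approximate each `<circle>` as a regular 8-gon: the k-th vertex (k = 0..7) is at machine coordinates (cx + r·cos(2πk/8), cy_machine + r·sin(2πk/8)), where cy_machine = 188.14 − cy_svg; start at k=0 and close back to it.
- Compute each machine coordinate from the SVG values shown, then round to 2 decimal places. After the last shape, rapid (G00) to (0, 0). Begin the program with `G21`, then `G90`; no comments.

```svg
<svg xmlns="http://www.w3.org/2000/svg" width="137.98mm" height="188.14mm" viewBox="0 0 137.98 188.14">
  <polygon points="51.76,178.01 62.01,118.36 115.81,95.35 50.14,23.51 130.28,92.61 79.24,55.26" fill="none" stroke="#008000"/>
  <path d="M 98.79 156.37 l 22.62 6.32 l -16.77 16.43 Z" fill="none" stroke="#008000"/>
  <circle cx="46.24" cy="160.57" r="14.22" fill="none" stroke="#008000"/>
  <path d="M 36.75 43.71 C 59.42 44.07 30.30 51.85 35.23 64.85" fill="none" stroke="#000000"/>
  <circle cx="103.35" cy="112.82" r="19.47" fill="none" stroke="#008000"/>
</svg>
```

G21
G90
G00 X51.76 Y10.13
M3 S931
G01 X62.01 Y69.78 F743
G01 X115.81 Y92.79
G01 X50.14 Y164.63
G01 X130.28 Y95.53
G01 X79.24 Y132.88
G01 X51.76 Y10.13
G00 X98.79 Y31.77
M3 S931
G01 X121.41 Y25.45 F743
G01 X104.64 Y9.02
G01 X98.79 Y31.77
G00 X60.46 Y27.57
M3 S931
G01 X56.30 Y37.63 F743
G01 X46.24 Y41.79
G01 X36.18 Y37.63
G01 X32.02 Y27.57
G01 X36.18 Y17.51
G01 X46.24 Y13.35
G01 X56.30 Y17.51
G01 X60.46 Y27.57
G00 X36.75 Y144.43
M3 S635
G01 X45.38 Y142.80 F2381
G01 X42.64 Y138.60
G01 X36.58 Y132.03
G01 X35.23 Y123.29
G00 X122.82 Y75.32
M3 S931
G01 X117.12 Y89.09 F743
G01 X103.35 Y94.79
G01 X89.58 Y89.09
G01 X83.88 Y75.32
G01 X89.58 Y61.55
G01 X103.35 Y55.85
G01 X117.12 Y61.55
G01 X122.82 Y75.32
M5
G00 X0.00 Y0.00

1 u = 1 mm; y_m = 188.14 − y.

[1] `<polygon>` closed polygon, #008000→cut S931 F743: (51.76,10.13) → (62.01,69.78) → (115.81,92.79) → (50.14,164.63) → (130.28,95.53) → (79.24,132.88) → (51.76,10.13) (closed)

[2] `<path>` regular polygon, #008000→cut S931 F743: (98.79,31.77) → (121.41,25.45) → (104.64,9.02) → (98.79,31.77) (closed)

[3] `<circle>` circle, #008000→cut S931 F743: (60.46,27.57) → (56.30,37.63) → (46.24,41.79) → (36.18,37.63) → (32.02,27.57) → (36.18,17.51) → (46.24,13.35) → (56.30,17.51) → (60.46,27.57) (closed)

[4] `<path>` cubic bezier, #000000→score S635 F2381: (36.75,144.43) → (45.38,142.80) → (42.64,138.60) → (36.58,132.03) → (35.23,123.29)

[5] `<circle>` circle, #008000→cut S931 F743: (122.82,75.32) → (117.12,89.09) → (103.35,94.79) → (89.58,89.09) → (83.88,75.32) → (89.58,61.55) → (103.35,55.85) → (117.12,61.55) → (122.82,75.32) (closed)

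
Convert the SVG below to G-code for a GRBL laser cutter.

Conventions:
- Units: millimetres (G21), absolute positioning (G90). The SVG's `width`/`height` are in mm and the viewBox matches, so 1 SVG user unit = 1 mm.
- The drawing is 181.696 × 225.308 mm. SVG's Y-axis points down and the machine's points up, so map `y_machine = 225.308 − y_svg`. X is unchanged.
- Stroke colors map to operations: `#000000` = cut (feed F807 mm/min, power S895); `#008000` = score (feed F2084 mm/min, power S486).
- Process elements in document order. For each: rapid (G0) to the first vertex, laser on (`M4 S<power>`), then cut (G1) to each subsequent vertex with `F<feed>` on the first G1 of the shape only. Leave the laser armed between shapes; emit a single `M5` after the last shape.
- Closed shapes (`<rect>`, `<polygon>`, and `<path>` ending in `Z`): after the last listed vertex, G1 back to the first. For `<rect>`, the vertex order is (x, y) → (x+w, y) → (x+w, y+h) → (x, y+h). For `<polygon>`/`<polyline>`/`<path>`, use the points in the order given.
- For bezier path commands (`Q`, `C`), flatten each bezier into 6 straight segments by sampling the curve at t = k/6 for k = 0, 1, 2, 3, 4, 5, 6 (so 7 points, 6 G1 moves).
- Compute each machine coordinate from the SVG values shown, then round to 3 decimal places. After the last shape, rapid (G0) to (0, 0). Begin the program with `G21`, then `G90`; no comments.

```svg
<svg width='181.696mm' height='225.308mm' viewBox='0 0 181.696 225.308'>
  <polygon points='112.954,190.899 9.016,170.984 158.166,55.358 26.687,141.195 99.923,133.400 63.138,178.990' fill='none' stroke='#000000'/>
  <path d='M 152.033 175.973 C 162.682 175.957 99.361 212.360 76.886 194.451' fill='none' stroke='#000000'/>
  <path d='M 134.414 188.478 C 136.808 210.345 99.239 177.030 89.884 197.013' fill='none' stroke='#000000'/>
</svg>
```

G21
G90
G0 X112.954 Y34.409
M4 S895
G1 X9.016 Y54.324 F807
G1 X158.166 Y169.950
G1 X26.687 Y84.113
G1 X99.923 Y91.908
G1 X63.138 Y46.318
G1 X112.954 Y34.409
G0 X152.033 Y49.335
M4 S895
G1 X151.725 Y46.728 F807
G1 X142.278 Y40.572
G1 X126.881 Y33.386
G1 X108.724 Y27.692
G1 X90.996 Y26.008
G1 X76.886 Y30.857
G0 X134.414 Y36.830
M4 S895
G1 X132.596 Y29.993 F807
G1 X126.012 Y29.339
G1 X116.555 Y31.856
G1 X106.119 Y34.530
G1 X96.597 Y34.347
G1 X89.884 Y28.295
M5
G0 X0.000 Y0.000

viewBox `0 0 181.696 225.308` with mm width/height → 1 unit = 1 mm. Flip: y_m = 225.308 − y_svg.

**Shape 1** — `<polygon>` closed polygon, stroke `#000000` → cut (S895, F807). Machine vertices: (112.954,34.409) → (9.016,54.324) → (158.166,169.950) → (26.687,84.113) → (99.923,91.908) → (63.138,46.318) → (112.954,34.409). Closed: final G1 returns to the first vertex.

**Shape 2** — `<path>` cubic bezier, stroke `#000000` → cut (S895, F807). Control points (SVG): P0=(152.033,175.973), P1=(162.682,175.957), P2=(99.361,212.360), P3=(76.886,194.451); sampled at t=k/6. Machine vertices: (152.033,49.335) → (151.725,46.728) → (142.278,40.572) → (126.881,33.386) → (108.724,27.692) → (90.996,26.008) → (76.886,30.857). Open path.

**Shape 3** — `<path>` cubic bezier, stroke `#000000` → cut (S895, F807). Control points (SVG): P0=(134.414,188.478), P1=(136.808,210.345), P2=(99.239,177.030), P3=(89.884,197.013); sampled at t=k/6. Machine vertices: (134.414,36.830) → (132.596,29.993) → (126.012,29.339) → (116.555,31.856) → (106.119,34.530) → (96.597,34.347) → (89.884,28.295). Open path.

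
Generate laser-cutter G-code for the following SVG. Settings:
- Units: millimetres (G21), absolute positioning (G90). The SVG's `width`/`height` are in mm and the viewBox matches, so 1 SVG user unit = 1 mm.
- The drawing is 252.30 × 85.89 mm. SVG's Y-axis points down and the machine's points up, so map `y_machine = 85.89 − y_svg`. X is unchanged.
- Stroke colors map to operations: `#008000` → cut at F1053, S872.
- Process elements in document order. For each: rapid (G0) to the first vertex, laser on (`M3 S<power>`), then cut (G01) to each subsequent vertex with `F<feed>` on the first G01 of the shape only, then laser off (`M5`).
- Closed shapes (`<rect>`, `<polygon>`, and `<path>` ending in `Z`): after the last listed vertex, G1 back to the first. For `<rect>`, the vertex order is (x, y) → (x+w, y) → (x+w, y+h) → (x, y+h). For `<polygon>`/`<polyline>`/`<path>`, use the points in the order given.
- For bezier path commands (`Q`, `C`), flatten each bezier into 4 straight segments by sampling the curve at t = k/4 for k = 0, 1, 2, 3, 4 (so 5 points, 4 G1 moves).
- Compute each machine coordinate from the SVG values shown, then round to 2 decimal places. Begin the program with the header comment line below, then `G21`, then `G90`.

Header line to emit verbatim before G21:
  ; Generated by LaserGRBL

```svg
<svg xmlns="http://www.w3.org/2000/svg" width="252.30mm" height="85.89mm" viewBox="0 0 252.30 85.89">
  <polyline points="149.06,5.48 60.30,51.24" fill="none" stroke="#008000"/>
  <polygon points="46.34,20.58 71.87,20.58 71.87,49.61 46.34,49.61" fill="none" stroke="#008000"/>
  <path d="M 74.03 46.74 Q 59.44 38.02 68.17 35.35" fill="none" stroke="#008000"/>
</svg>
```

1 u = 1 mm; y_m = 85.89 − y.

[1] `<polyline>` line segment, #008000→cut S872 F1053: (149.06,80.41) → (60.30,34.65)

[2] `<polygon>` rectangle, #008000→cut S872 F1053: (46.34,65.31) → (71.87,65.31) → (71.87,36.28) → (46.34,36.28) → (46.34,65.31) (closed)

[3] `<path>` quadratic bezier, #008000→cut S872 F1053: (74.03,39.15) → (68.19,43.13) → (65.27,46.36) → (65.26,48.83) → (68.17,50.54)

; Generated by LaserGRBL
G21
G90
G0 X149.06 Y80.41
M3 S872
G01 X60.30 Y34.65 F1053
M5
G0 X46.34 Y65.31
M3 S872
G01 X71.87 Y65.31 F1053
G01 X71.87 Y36.28
G01 X46.34 Y36.28
G01 X46.34 Y65.31
M5
G0 X74.03 Y39.15
M3 S872
G01 X68.19 Y43.13 F1053
G01 X65.27 Y46.36
G01 X65.26 Y48.83
G01 X68.17 Y50.54
M5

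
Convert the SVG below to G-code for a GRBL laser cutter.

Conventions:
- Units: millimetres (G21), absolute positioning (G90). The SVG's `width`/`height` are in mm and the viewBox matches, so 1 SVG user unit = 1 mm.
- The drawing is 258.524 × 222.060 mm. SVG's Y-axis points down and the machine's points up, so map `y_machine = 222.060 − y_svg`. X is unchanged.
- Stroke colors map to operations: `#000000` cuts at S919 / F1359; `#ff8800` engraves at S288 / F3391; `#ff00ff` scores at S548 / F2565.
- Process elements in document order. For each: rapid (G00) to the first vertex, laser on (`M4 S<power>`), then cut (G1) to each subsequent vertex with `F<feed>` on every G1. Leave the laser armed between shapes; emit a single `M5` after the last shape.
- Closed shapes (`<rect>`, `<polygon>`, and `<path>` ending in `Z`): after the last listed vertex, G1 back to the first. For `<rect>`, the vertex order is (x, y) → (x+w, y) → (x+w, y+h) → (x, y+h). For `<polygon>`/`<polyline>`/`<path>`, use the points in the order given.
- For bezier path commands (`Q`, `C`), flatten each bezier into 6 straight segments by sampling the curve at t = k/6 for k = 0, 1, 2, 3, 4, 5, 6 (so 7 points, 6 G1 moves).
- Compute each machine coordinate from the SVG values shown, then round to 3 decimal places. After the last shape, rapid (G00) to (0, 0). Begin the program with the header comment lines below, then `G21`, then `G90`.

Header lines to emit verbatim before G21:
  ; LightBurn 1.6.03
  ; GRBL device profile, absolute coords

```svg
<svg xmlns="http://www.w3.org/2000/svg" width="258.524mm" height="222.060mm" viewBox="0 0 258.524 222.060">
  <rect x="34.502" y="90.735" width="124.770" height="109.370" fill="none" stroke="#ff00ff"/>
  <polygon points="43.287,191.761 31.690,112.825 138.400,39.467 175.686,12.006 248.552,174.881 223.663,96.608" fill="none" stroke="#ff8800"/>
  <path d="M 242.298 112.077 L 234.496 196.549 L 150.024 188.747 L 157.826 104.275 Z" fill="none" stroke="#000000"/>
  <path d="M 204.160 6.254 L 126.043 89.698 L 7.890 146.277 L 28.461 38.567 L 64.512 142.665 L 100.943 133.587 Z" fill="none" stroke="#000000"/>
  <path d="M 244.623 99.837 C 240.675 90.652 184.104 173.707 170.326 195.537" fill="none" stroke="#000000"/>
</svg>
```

; LightBurn 1.6.03
; GRBL device profile, absolute coords
G21
G90
G00 X34.502 Y131.325
M4 S548
G1 X159.272 Y131.325 F2565
G1 X159.272 Y21.955 F2565
G1 X34.502 Y21.955 F2565
G1 X34.502 Y131.325 F2565
G00 X43.287 Y30.299
M4 S288
G1 X31.690 Y109.235 F3391
G1 X138.400 Y182.593 F3391
G1 X175.686 Y210.054 F3391
G1 X248.552 Y47.179 F3391
G1 X223.663 Y125.452 F3391
G1 X43.287 Y30.299 F3391
G00 X242.298 Y109.983
M4 S919
G1 X234.496 Y25.511 F1359
G1 X150.024 Y33.313 F1359
G1 X157.826 Y117.785 F1359
G1 X242.298 Y109.983 F1359
G00 X204.160 Y215.806
M4 S919
G1 X126.043 Y132.362 F1359
G1 X7.890 Y75.783 F1359
G1 X28.461 Y183.493 F1359
G1 X64.512 Y79.395 F1359
G1 X100.943 Y88.473 F1359
G1 X204.160 Y215.806 F1359
G00 X244.623 Y122.223
M4 S919
G1 X238.705 Y119.839 F1359
G1 X226.668 Y106.345 F1359
G1 X211.161 Y86.004 F1359
G1 X194.834 Y63.077 F1359
G1 X180.339 Y41.830 F1359
G1 X170.326 Y26.523 F1359
M5
G00 X0.000 Y0.000

1 u = 1 mm; y_m = 222.060 − y.

[1] `<rect>` rectangle, #ff00ff→score S548 F2565: (34.502,131.325) → (159.272,131.325) → (159.272,21.955) → (34.502,21.955) → (34.502,131.325) (closed)

[2] `<polygon>` closed polygon, #ff8800→engrave S288 F3391: (43.287,30.299) → (31.690,109.235) → (138.400,182.593) → (175.686,210.054) → (248.552,47.179) → (223.663,125.452) → (43.287,30.299) (closed)

[3] `<path>` regular polygon, #000000→cut S919 F1359: (242.298,109.983) → (234.496,25.511) → (150.024,33.313) → (157.826,117.785) → (242.298,109.983) (closed)

[4] `<path>` closed polygon, #000000→cut S919 F1359: (204.160,215.806) → (126.043,132.362) → (7.890,75.783) → (28.461,183.493) → (64.512,79.395) → (100.943,88.473) → (204.160,215.806) (closed)

[5] `<path>` cubic bezier, #000000→cut S919 F1359: (244.623,122.223) → (238.705,119.839) → (226.668,106.345) → (211.161,86.004) → (194.834,63.077) → (180.339,41.830) → (170.326,26.523)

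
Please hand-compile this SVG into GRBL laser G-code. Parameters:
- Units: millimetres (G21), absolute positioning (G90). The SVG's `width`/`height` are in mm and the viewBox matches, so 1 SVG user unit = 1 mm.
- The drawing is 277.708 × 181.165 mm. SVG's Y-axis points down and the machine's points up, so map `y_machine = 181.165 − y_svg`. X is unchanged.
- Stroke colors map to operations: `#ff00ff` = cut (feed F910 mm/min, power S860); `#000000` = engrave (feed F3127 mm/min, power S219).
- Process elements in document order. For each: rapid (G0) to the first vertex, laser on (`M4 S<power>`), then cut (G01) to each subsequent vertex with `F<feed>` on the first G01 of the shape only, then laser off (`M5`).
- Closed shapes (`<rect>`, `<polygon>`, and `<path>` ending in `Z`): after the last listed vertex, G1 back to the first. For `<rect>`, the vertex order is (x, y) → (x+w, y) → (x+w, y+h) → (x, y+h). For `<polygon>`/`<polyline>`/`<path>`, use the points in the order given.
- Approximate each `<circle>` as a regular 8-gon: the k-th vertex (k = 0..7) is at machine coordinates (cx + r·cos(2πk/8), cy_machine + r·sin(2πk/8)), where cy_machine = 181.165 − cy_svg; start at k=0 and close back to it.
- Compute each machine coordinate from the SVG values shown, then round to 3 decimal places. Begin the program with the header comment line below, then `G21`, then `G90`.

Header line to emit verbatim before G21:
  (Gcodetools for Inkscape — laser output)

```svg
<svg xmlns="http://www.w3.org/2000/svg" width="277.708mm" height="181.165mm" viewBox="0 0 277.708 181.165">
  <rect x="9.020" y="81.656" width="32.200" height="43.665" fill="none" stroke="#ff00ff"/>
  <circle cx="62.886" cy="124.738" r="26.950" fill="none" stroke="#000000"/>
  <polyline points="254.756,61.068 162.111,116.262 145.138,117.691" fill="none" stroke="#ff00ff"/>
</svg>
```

1 u = 1 mm; y_m = 181.165 − y.

[1] `<rect>` rectangle, #ff00ff→cut S860 F910: (9.020,99.509) → (41.220,99.509) → (41.220,55.844) → (9.020,55.844) → (9.020,99.509) (closed)

[2] `<circle>` circle, #000000→engrave S219 F3127: (89.836,56.427) → (81.943,75.484) → (62.886,83.377) → (43.829,75.484) → (35.936,56.427) → (43.829,37.370) → (62.886,29.477) → (81.943,37.370) → (89.836,56.427) (closed)

[3] `<polyline>` open polyline, #ff00ff→cut S860 F910: (254.756,120.097) → (162.111,64.903) → (145.138,63.474)

(Gcodetools for Inkscape — laser output)
G21
G90
G0 X9.020 Y99.509
M4 S860
G01 X41.220 Y99.509 F910
G01 X41.220 Y55.844
G01 X9.020 Y55.844
G01 X9.020 Y99.509
M5
G0 X89.836 Y56.427
M4 S219
G01 X81.943 Y75.484 F3127
G01 X62.886 Y83.377
G01 X43.829 Y75.484
G01 X35.936 Y56.427
G01 X43.829 Y37.370
G01 X62.886 Y29.477
G01 X81.943 Y37.370
G01 X89.836 Y56.427
M5
G0 X254.756 Y120.097
M4 S860
G01 X162.111 Y64.903 F910
G01 X145.138 Y63.474
M5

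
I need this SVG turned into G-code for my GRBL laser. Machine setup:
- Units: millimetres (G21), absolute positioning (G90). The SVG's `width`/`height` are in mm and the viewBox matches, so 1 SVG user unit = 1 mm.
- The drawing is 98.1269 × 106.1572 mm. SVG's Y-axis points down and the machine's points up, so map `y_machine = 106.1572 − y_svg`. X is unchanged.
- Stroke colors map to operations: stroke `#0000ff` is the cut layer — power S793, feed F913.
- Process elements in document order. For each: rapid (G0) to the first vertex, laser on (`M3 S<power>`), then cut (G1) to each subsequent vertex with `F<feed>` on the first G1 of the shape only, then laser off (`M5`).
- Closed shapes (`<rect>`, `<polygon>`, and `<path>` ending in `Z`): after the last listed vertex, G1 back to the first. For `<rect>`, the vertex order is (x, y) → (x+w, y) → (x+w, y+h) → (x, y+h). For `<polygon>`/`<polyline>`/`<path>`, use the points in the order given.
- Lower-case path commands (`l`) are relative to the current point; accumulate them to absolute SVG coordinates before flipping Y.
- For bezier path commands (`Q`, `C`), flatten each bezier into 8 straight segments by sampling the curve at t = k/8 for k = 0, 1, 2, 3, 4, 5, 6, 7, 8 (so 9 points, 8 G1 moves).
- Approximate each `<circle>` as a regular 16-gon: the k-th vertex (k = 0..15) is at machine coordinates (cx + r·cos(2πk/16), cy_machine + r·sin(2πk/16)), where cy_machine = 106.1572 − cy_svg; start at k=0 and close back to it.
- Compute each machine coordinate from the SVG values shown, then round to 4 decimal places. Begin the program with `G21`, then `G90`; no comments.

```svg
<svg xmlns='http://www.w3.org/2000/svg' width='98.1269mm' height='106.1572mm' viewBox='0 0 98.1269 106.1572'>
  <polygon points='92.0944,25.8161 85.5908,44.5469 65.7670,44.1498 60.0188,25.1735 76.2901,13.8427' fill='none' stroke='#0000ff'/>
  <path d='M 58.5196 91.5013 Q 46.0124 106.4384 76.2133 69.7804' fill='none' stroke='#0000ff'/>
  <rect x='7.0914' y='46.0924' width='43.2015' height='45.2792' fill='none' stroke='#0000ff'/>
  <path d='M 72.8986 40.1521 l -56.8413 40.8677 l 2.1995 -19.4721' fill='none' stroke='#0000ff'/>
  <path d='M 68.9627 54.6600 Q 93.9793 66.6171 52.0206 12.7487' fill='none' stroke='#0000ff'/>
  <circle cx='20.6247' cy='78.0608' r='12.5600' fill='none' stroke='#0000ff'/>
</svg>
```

viewBox `0 0 98.1269 106.1572` with mm width/height → 1 unit = 1 mm. Flip: y_m = 106.1572 − y_svg.

**Shape 1** — `<polygon>` regular polygon, stroke `#0000ff` → cut (S793, F913). Machine vertices: (92.0944,80.3411) → (85.5908,61.6103) → (65.7670,62.0074) → (60.0188,80.9837) → (76.2901,92.3145) → (92.0944,80.3411). Closed: final G1 returns to the first vertex.

**Shape 2** — `<path>` quadratic bezier, stroke `#0000ff` → cut (S793, F913). Control points (SVG): P0=(58.5196,91.5013), P1=(46.0124,106.4384), P2=(76.2133,69.7804); sampled at t=k/8. Machine vertices: (58.5196,14.6559) → (56.0601,11.7278) → (54.9353,10.4120) → (55.1450,10.7086) → (56.6894,12.6176) → (59.5685,16.1389) → (63.7821,21.2725) → (69.3304,28.0185) → (76.2133,36.3768). Open path.

**Shape 3** — `<rect>` rectangle, stroke `#0000ff` → cut (S793, F913). Machine vertices: (7.0914,60.0648) → (50.2929,60.0648) → (50.2929,14.7856) → (7.0914,14.7856) → (7.0914,60.0648). Closed: final G1 returns to the first vertex.

**Shape 4** — `<path>` open polyline, stroke `#0000ff` → cut (S793, F913). Machine vertices: (72.8986,66.0051) → (16.0573,25.1374) → (18.2568,44.6095). Open path.

**Shape 5** — `<path>` quadratic bezier, stroke `#0000ff` → cut (S793, F913). Control points (SVG): P0=(68.9627,54.6600), P1=(93.9793,66.6171), P2=(52.0206,12.7487); sampled at t=k/8. Machine vertices: (68.9627,51.4972) → (74.1704,49.5364) → (77.2850,49.6327) → (78.3067,51.7861) → (77.2355,55.9965) → (74.0712,62.2639) → (68.8140,70.5884) → (61.4638,80.9699) → (52.0206,93.4085). Open path.

**Shape 6** — `<circle>` circle, stroke `#0000ff` → cut (S793, F913). Machine vertices: (33.1847,28.0964) → (32.2286,32.9029) → (29.5060,36.9777) → (25.4312,39.7003) → (20.6247,40.6564) → (15.8182,39.7003) → (11.7434,36.9777) → (9.0208,32.9029) → (8.0647,28.0964) → (9.0208,23.2899) → (11.7434,19.2151) → (15.8182,16.4925) → (20.6247,15.5364) → (25.4312,16.4925) → (29.5060,19.2151) → (32.2286,23.2899) → (33.1847,28.0964). Closed: final G1 returns to the first vertex.

G21
G90
G0 X92.0944 Y80.3411
M3 S793
G1 X85.5908 Y61.6103 F913
G1 X65.7670 Y62.0074
G1 X60.0188 Y80.9837
G1 X76.2901 Y92.3145
G1 X92.0944 Y80.3411
M5
G0 X58.5196 Y14.6559
M3 S793
G1 X56.0601 Y11.7278 F913
G1 X54.9353 Y10.4120
G1 X55.1450 Y10.7086
G1 X56.6894 Y12.6176
G1 X59.5685 Y16.1389
G1 X63.7821 Y21.2725
G1 X69.3304 Y28.0185
G1 X76.2133 Y36.3768
M5
G0 X7.0914 Y60.0648
M3 S793
G1 X50.2929 Y60.0648 F913
G1 X50.2929 Y14.7856
G1 X7.0914 Y14.7856
G1 X7.0914 Y60.0648
M5
G0 X72.8986 Y66.0051
M3 S793
G1 X16.0573 Y25.1374 F913
G1 X18.2568 Y44.6095
M5
G0 X68.9627 Y51.4972
M3 S793
G1 X74.1704 Y49.5364 F913
G1 X77.2850 Y49.6327
G1 X78.3067 Y51.7861
G1 X77.2355 Y55.9965
G1 X74.0712 Y62.2639
G1 X68.8140 Y70.5884
G1 X61.4638 Y80.9699
G1 X52.0206 Y93.4085
M5
G0 X33.1847 Y28.0964
M3 S793
G1 X32.2286 Y32.9029 F913
G1 X29.5060 Y36.9777
G1 X25.4312 Y39.7003
G1 X20.6247 Y40.6564
G1 X15.8182 Y39.7003
G1 X11.7434 Y36.9777
G1 X9.0208 Y32.9029
G1 X8.0647 Y28.0964
G1 X9.0208 Y23.2899
G1 X11.7434 Y19.2151
G1 X15.8182 Y16.4925
G1 X20.6247 Y15.5364
G1 X25.4312 Y16.4925
G1 X29.5060 Y19.2151
G1 X32.2286 Y23.2899
G1 X33.1847 Y28.0964
M5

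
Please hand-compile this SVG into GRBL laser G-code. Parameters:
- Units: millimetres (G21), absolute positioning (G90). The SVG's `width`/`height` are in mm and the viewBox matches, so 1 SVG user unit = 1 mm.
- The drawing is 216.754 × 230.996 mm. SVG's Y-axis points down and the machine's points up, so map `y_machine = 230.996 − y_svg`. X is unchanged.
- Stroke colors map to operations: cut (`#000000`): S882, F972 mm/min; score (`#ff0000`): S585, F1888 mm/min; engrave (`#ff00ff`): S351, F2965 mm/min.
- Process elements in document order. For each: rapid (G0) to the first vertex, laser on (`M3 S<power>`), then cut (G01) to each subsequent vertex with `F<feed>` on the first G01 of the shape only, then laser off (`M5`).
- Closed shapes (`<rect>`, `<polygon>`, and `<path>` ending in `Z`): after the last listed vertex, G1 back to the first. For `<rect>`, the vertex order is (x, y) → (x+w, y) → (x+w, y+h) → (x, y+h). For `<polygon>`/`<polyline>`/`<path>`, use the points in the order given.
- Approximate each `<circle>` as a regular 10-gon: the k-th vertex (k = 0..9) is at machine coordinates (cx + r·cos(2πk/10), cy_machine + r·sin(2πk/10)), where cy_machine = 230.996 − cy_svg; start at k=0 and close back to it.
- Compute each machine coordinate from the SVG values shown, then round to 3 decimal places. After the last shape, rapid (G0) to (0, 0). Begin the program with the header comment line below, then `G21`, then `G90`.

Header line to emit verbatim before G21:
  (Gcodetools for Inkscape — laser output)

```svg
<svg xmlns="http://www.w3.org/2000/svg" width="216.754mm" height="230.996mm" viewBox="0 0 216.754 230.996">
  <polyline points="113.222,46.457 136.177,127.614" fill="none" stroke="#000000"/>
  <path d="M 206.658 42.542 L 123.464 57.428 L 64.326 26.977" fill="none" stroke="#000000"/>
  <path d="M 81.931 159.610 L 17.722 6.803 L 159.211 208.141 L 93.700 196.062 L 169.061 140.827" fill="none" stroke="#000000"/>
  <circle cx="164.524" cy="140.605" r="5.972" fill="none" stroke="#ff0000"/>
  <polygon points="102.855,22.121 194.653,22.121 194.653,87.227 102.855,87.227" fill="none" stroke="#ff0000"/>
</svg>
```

Since the viewBox matches the mm dimensions, user units are millimetres directly. The only transform is the Y-flip y_m = 230.996 − y_svg.

Shape 1 is a line segment drawn with `<polyline>`. Its stroke #000000 means cut at S882, F972. After flipping Y the toolpath is (113.222,184.539) → (136.177,103.382).

Shape 2 is a open polyline drawn with `<path>`. Its stroke #000000 means cut at S882, F972. After flipping Y the toolpath is (206.658,188.454) → (123.464,173.568) → (64.326,204.019).

Shape 3 is a open polyline drawn with `<path>`. Its stroke #000000 means cut at S882, F972. After flipping Y the toolpath is (81.931,71.386) → (17.722,224.193) → (159.211,22.855) → (93.700,34.934) → (169.061,90.169).

Shape 4 is a circle drawn with `<circle>`. Its stroke #ff0000 means score at S585, F1888. After flipping Y the toolpath is (170.496,90.391) → (169.355,93.901) → (166.369,96.071) → (162.679,96.071) → (159.693,93.901) → (158.552,90.391) → (159.693,86.881) → (162.679,84.711) → (166.369,84.711) → (169.355,86.881) → (170.496,90.391), returning to the start.

Shape 5 is a rectangle drawn with `<polygon>`. Its stroke #ff0000 means score at S585, F1888. After flipping Y the toolpath is (102.855,208.875) → (194.653,208.875) → (194.653,143.769) → (102.855,143.769) → (102.855,208.875), returning to the start.

(Gcodetools for Inkscape — laser output)
G21
G90
G0 X113.222 Y184.539
M3 S882
G01 X136.177 Y103.382 F972
M5
G0 X206.658 Y188.454
M3 S882
G01 X123.464 Y173.568 F972
G01 X64.326 Y204.019
M5
G0 X81.931 Y71.386
M3 S882
G01 X17.722 Y224.193 F972
G01 X159.211 Y22.855
G01 X93.700 Y34.934
G01 X169.061 Y90.169
M5
G0 X170.496 Y90.391
M3 S585
G01 X169.355 Y93.901 F1888
G01 X166.369 Y96.071
G01 X162.679 Y96.071
G01 X159.693 Y93.901
G01 X158.552 Y90.391
G01 X159.693 Y86.881
G01 X162.679 Y84.711
G01 X166.369 Y84.711
G01 X169.355 Y86.881
G01 X170.496 Y90.391
M5
G0 X102.855 Y208.875
M3 S585
G01 X194.653 Y208.875 F1888
G01 X194.653 Y143.769
G01 X102.855 Y143.769
G01 X102.855 Y208.875
M5
G0 X0.000 Y0.000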